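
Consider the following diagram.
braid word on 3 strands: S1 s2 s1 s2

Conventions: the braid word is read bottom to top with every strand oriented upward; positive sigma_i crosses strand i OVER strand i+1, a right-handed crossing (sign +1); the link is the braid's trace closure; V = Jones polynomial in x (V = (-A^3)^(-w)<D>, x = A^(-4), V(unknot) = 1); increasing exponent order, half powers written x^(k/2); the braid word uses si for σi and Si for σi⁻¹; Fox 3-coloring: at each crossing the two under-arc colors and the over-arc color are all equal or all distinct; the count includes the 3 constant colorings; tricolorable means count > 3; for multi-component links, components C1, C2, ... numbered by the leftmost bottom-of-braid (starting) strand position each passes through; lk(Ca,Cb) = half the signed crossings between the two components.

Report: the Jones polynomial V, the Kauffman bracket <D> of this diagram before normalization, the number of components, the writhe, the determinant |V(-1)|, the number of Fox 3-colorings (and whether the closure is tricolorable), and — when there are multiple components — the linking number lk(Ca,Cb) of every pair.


V(x) = 1
bracket: A^6, w = +2
1 component, writhe +2, over 4 crossings
det 1, colorings 3 of 3^4 — not tricolorable
observation: w = +2 (over 4 crossings) is diagram-only; (-A^3)^(-2) removes it from V


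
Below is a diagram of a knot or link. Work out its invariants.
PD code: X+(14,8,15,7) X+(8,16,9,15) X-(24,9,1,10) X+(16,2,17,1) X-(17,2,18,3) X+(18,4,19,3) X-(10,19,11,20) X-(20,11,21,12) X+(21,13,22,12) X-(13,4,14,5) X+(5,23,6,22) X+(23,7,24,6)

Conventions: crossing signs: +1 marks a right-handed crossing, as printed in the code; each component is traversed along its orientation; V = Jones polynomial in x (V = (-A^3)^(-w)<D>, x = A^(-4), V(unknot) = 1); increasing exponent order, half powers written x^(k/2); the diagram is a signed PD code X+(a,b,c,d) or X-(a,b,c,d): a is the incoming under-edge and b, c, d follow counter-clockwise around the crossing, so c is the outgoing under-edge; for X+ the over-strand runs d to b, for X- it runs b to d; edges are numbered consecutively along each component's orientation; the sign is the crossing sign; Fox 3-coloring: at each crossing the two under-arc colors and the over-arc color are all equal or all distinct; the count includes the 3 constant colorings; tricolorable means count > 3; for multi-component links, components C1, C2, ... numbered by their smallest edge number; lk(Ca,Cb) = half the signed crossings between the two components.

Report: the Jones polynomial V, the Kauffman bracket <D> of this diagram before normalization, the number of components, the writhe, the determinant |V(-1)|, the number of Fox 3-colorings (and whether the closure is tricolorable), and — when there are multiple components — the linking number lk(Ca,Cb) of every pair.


V = x^-1 - 1 + 2x - 2x^2 + 2x^3 - 2x^4 + x^5
<D> = A^-14 - 2A^-10 + 2A^-6 - 2A^-2 + 2A^2 - A^6 + A^10 (w = +2)
1 component over 12 crossings, w = +2
3 Fox colorings among 3^12, |V(-1)| = 11: not tricolorable
why: |V(-1)| = 11: so not tricolorable, since 3 does not divide 11


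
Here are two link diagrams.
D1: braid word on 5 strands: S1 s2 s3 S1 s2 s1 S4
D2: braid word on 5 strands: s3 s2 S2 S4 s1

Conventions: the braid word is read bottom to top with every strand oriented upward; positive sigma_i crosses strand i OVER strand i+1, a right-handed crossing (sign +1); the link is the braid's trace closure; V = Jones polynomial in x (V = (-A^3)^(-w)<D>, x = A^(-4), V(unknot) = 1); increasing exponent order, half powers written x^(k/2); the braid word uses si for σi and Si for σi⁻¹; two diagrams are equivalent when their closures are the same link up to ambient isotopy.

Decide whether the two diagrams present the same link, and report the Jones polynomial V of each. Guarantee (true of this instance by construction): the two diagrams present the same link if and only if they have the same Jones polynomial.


same link: no
V(D1) = -x^(1/2) - x^(5/2)  [7 crossings, <D> = A^-7 + A, w = +1]
V(D2) = -x^(-1/2) - x^(1/2)  (w +1, c 5, <D> = A + A^5)
note: comparing 2 Jones polynomials yields 2 groups


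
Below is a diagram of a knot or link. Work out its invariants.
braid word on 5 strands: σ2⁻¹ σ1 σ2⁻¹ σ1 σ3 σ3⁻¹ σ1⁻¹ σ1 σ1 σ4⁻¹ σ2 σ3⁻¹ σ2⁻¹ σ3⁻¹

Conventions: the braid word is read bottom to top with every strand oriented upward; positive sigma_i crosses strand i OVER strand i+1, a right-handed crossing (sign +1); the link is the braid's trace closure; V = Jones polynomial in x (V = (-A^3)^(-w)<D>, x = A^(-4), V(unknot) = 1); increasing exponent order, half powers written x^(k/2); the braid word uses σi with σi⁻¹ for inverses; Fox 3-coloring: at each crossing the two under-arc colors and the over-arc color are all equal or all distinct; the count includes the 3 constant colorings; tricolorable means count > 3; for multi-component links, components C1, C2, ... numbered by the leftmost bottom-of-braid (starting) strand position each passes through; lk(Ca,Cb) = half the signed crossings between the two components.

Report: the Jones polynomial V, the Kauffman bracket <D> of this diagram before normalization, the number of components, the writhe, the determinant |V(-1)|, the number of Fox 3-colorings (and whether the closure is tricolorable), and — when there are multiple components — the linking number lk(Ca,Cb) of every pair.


Jones polynomial: V(x) = -x^-3 + 2x^-2 - 2x^-1 + 3 - 2x + 2x^2 - x^3
<D> = -A^-18 + 2A^-14 - 2A^-10 + 3A^-6 - 2A^-2 + 2A^2 - A^6; writhe -2
components 1, writhe -2 (14 crossings)
3-colorings: 3 of 3^14, det 13 — not tricolorable
note: |V(-1)| = 13: so not tricolorable, since 3 does not divide 13


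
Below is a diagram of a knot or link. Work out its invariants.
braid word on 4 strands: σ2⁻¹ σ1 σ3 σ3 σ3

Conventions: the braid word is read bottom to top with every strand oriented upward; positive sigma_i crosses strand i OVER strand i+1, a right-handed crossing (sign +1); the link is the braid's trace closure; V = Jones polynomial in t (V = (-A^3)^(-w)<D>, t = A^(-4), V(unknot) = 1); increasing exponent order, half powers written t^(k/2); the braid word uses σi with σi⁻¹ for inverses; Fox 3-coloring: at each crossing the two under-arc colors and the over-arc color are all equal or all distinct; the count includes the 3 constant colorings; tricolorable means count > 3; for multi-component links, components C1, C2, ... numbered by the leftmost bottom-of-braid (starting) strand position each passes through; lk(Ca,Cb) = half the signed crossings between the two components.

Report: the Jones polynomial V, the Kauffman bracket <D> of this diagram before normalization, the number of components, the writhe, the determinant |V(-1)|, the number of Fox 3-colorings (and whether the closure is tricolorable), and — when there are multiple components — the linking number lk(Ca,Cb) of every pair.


V(t) = t + t^3 - t^4
bracket: A^-7 - A^-3 - A^5, w = +3
1 component, writhe +3, over 5 crossings
det 3, colorings 9 of 3^5 — tricolorable
observation: |V(-1)| = 3: so tricolorable, since 3 divides 3


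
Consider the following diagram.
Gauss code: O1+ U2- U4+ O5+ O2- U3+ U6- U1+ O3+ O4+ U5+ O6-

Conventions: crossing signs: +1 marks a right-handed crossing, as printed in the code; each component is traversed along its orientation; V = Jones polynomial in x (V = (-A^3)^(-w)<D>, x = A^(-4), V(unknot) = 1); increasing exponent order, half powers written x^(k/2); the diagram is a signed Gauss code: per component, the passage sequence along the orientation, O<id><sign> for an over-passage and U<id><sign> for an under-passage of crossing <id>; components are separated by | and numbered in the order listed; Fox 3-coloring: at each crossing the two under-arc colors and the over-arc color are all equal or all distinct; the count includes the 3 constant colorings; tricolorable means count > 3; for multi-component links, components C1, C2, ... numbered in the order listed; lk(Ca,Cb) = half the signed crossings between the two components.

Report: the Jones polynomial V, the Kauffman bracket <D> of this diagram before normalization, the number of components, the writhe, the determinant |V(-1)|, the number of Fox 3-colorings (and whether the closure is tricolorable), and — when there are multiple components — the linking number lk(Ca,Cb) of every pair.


V = 1
<D> = A^6 (w = +2)
1 component over 6 crossings, w = +2
3 Fox colorings among 3^6, |V(-1)| = 1: not tricolorable
why: |V(-1)| = 1: so not tricolorable, since 3 does not divide 1


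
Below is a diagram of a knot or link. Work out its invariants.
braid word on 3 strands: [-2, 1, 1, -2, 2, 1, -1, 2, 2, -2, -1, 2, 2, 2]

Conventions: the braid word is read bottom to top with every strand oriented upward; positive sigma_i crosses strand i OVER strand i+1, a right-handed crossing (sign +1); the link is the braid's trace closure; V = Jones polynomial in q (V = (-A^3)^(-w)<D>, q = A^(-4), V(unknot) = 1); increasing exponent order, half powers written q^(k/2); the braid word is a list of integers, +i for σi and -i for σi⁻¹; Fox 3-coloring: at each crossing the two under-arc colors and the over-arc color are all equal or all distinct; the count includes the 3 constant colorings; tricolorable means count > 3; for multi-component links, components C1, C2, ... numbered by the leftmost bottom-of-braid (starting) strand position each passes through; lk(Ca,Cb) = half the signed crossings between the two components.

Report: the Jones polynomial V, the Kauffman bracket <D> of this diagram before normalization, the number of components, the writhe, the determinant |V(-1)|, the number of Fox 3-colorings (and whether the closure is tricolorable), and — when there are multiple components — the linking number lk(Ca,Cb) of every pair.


V = q - q^2 + 2q^3 - q^4 + q^5 - q^6
<D> = -A^-12 + A^-8 - A^-4 + 2 - A^4 + A^8 (w = +4)
1 component over 14 crossings, w = +4
3 Fox colorings among 3^14, |V(-1)| = 7: not tricolorable
why: V spans 5 powers of q: at least 5 crossings in any diagram


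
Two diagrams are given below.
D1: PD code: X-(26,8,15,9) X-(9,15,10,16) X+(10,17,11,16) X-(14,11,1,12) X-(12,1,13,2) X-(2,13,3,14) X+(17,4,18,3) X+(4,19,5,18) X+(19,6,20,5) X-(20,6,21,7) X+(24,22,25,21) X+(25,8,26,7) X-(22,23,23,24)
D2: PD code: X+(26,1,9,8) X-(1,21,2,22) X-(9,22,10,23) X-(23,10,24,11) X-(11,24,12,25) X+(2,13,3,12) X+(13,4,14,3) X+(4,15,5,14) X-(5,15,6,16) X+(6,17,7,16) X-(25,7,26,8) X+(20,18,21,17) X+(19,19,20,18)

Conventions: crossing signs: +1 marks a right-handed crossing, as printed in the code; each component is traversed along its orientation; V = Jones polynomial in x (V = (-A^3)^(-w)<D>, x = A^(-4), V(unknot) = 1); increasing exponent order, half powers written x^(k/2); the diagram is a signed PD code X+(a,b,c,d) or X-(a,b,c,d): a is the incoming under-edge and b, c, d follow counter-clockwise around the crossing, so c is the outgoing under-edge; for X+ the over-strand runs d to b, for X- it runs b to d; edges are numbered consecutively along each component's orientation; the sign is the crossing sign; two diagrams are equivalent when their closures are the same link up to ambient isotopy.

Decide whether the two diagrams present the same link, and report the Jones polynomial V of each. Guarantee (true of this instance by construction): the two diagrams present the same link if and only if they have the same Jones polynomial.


same link: yes
V(D1) = x^(-7/2) - x^(-5/2) + x^(-3/2) - 2x^(-1/2) - x^(3/2)  [13 crossings, <D> = A^-9 + 2A^-1 - A^3 + A^7 - A^11, w = -1]
V(D2) = x^(-7/2) - x^(-5/2) + x^(-3/2) - 2x^(-1/2) - x^(3/2)  (w +1, c 13, <D> = A^-3 + 2A^5 - A^9 + A^13 - A^17)
note: one V(x) for all 2 diagrams — one class (guaranteed)


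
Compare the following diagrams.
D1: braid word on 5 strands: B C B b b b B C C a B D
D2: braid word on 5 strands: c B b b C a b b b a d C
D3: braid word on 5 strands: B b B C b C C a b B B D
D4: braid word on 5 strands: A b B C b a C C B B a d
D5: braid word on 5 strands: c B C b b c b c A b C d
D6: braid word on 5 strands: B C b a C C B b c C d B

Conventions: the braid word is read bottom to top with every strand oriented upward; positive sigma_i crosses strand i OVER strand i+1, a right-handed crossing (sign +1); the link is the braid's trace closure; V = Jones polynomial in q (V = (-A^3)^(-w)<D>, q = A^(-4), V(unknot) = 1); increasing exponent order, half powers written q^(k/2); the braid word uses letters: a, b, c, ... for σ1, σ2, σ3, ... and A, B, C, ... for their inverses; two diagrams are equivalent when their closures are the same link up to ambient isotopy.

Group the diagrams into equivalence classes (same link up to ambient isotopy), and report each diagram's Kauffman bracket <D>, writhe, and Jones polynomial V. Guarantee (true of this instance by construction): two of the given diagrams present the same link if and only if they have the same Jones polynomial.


equivalence classes: {D1, D3, D4, D6} | {D2} | {D5}
D1 (bracket A^-8 - A^-4 + 2 - A^4 + A^8 - A^12; 12 crossings at w = -4): V = -q^-6 + q^-5 - q^-4 + 2q^-3 - q^-2 + q^-1
V(D2) = q^2 + q^4 - q^5 + q^6 - q^7  (w +6, c 12, <D> = -A^-10 + A^-6 - A^-2 + A^2 + A^10)
D3 (bracket A^-8 - A^-4 + 2 - A^4 + A^8 - A^12; 12 crossings at w = -4): V = -q^-6 + q^-5 - q^-4 + 2q^-3 - q^-2 + q^-1
D4 (bracket A^-2 - A^2 + 2A^6 - A^10 + A^14 - A^18; 12 crossings at w = -2): V = -q^-6 + q^-5 - q^-4 + 2q^-3 - q^-2 + q^-1
V(D5) = q + q^3 - q^4  (w +4, c 12, <D> = -A^-4 + 1 + A^8)
D6 (bracket A^-2 - A^2 + 2A^6 - A^10 + A^14 - A^18; 12 crossings at w = -2): V = -q^-6 + q^-5 - q^-4 + 2q^-3 - q^-2 + q^-1
key observation: comparing 6 Jones polynomials yields 3 groups


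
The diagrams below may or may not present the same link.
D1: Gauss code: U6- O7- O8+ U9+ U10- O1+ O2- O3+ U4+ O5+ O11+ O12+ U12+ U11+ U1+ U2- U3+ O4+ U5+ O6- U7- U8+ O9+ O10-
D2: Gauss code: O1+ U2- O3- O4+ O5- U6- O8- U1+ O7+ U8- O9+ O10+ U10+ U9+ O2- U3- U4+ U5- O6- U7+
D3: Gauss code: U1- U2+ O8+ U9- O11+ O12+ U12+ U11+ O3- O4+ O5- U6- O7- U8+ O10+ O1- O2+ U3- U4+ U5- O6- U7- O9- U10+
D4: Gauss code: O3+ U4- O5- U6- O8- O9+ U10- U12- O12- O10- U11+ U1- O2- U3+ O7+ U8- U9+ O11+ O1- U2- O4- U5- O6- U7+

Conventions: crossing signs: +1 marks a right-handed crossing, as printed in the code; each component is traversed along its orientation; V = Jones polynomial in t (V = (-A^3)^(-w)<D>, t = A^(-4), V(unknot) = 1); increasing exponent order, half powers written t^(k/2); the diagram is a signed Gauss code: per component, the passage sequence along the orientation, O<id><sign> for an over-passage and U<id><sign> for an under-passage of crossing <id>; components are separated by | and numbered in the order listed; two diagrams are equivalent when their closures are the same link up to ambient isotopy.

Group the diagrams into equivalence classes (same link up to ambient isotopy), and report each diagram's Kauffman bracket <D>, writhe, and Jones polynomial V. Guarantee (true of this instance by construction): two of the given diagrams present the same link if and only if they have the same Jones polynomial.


classes: {D1} | {D2, D3, D4}
V(D1) = t + t^3 - t^4  [12 crossings, <D> = -A^-4 + 1 + A^8, w = +4]
V(D2) = t^-5 - 2t^-4 + 2t^-3 - 2t^-2 + 2t^-1 - 1 + t  [10 crossings, <D> = A^-4 - 1 + 2A^4 - 2A^8 + 2A^12 - 2A^16 + A^20, w = 0]
V(D3) = t^-5 - 2t^-4 + 2t^-3 - 2t^-2 + 2t^-1 - 1 + t  (w 0, c 12, <D> = A^-4 - 1 + 2A^4 - 2A^8 + 2A^12 - 2A^16 + A^20)
V(D4) = t^-5 - 2t^-4 + 2t^-3 - 2t^-2 + 2t^-1 - 1 + t  [12 crossings, <D> = A^-16 - A^-12 + 2A^-8 - 2A^-4 + 2 - 2A^4 + A^8, w = -4]
note: 2 values of V(t) split the 4 diagrams


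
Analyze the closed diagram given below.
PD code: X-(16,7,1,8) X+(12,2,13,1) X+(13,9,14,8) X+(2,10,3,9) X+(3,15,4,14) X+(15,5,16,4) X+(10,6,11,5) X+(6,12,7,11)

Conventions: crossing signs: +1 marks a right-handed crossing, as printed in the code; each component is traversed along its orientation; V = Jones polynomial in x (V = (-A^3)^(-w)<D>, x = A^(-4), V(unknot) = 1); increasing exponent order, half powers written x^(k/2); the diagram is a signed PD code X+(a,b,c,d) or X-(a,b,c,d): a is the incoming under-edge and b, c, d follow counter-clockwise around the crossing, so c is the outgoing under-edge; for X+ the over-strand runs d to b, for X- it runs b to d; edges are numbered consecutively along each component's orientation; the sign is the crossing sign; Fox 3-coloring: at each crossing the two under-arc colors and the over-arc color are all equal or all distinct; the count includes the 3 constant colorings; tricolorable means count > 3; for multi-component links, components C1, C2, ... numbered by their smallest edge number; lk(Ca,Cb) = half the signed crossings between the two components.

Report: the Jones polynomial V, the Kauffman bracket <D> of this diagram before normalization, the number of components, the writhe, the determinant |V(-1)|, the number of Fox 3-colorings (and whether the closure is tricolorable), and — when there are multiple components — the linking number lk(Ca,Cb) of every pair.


V = x^2 + 2x^4 - 2x^5 + x^6 - 2x^7 + x^8
<D> = A^-14 - 2A^-10 + A^-6 - 2A^-2 + 2A^2 + A^10 (w = +6)
1 component over 8 crossings, w = +6
27 Fox colorings among 3^8, |V(-1)| = 9: tricolorable
why: V spans 6 powers of x: at least 6 crossings in any diagram


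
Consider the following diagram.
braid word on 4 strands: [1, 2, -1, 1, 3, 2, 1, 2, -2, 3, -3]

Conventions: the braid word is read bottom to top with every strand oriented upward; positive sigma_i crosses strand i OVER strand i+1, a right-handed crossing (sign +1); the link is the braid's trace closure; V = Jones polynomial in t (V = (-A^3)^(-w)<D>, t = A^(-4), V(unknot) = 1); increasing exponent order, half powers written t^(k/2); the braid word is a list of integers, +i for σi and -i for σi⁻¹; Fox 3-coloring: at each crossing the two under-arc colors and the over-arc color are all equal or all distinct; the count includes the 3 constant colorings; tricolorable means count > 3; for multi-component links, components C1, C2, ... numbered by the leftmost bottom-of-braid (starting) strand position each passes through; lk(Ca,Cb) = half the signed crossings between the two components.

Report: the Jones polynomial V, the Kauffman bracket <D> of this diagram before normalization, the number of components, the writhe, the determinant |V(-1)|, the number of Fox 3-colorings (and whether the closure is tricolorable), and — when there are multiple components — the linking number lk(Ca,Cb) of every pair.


V = t + 2t^3 + t^5
<D> = -A^-5 - 2A^3 - A^11 (w = +5)
3 components over 11 crossings, w = +5
lk(C1,C2): +1
lk(C1,C3) = +1
linking number lk(C2,C3) = 0
3 Fox colorings among 3^11, |V(-1)| = 4: not tricolorable
why: the 3 component pairs carry total linking +2


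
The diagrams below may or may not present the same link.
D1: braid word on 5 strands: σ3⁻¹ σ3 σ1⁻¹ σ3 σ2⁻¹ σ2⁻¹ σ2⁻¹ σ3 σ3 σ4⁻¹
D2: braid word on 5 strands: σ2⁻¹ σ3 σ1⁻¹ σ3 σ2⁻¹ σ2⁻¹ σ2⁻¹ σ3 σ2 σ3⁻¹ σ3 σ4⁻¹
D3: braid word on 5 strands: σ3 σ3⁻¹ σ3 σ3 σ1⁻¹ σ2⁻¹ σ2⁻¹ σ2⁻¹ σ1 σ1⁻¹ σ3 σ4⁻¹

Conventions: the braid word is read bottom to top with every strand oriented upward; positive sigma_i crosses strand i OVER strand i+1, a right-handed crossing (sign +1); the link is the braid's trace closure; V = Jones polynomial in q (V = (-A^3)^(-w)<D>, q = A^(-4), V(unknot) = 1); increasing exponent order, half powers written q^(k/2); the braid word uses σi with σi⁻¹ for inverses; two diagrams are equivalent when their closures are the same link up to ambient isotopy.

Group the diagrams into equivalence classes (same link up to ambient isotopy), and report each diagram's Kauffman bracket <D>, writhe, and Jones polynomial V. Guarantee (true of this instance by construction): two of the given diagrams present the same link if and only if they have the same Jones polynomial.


classes: {D1, D2, D3}
V(D1) = -q^-3 + q^-2 - q^-1 + 3 - q + q^2 - q^3  [10 crossings, <D> = -A^-18 + A^-14 - A^-10 + 3A^-6 - A^-2 + A^2 - A^6, w = -2]
V(D2) = -q^-3 + q^-2 - q^-1 + 3 - q + q^2 - q^3  (w -2, c 12, <D> = -A^-18 + A^-14 - A^-10 + 3A^-6 - A^-2 + A^2 - A^6)
V(D3) = -q^-3 + q^-2 - q^-1 + 3 - q + q^2 - q^3  [12 crossings, <D> = -A^-18 + A^-14 - A^-10 + 3A^-6 - A^-2 + A^2 - A^6, w = -2]
note: one V(q) for all 3 diagrams — one class (guaranteed)


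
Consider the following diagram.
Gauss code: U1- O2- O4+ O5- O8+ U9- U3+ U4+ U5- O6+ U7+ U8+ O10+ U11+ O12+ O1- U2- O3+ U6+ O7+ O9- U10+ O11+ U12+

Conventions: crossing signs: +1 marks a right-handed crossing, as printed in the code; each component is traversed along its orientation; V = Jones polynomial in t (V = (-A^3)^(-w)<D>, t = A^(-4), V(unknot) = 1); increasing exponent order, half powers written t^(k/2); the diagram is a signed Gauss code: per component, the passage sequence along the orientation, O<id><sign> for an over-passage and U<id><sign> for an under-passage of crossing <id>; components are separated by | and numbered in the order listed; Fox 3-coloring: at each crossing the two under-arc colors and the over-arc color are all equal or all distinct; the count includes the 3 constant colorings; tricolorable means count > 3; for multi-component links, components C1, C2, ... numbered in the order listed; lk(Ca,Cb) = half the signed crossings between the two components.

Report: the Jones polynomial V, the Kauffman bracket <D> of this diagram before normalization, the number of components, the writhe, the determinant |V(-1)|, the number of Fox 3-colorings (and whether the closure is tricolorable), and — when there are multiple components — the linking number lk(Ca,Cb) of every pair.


Jones polynomial: V(t) = t - t^2 + 2t^3 - t^4 + t^5 - t^6
<D> = -A^-12 + A^-8 - A^-4 + 2 - A^4 + A^8; writhe +4
components 1, writhe +4 (12 crossings)
3-colorings: 3 of 3^12, det 7 — not tricolorable
note: w = +4 (over 12 crossings) is diagram-only; (-A^3)^(-4) removes it from V


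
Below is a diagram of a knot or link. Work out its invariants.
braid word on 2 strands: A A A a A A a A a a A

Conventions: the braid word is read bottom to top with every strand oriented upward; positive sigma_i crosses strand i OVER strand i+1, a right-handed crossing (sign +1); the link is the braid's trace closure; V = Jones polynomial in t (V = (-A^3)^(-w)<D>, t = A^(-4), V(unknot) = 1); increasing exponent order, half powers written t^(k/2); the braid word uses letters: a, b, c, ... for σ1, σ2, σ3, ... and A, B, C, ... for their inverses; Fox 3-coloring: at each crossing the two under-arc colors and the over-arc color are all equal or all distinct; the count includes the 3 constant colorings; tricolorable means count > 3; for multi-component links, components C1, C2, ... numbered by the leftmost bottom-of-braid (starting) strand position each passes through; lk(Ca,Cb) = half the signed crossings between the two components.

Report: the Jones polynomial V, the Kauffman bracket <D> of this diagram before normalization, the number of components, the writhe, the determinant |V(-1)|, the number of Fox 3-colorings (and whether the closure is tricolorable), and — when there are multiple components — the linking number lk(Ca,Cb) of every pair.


Jones polynomial: V(t) = -t^-4 + t^-3 + t^-1
<D> = -A^-5 - A^3 + A^7; writhe -3
components 1, writhe -3 (11 crossings)
3-colorings: 9 of 3^11, det 3 — tricolorable
note: w = -3 shifts under R1 moves; the (-A^3)^(3) factor cancels that in V


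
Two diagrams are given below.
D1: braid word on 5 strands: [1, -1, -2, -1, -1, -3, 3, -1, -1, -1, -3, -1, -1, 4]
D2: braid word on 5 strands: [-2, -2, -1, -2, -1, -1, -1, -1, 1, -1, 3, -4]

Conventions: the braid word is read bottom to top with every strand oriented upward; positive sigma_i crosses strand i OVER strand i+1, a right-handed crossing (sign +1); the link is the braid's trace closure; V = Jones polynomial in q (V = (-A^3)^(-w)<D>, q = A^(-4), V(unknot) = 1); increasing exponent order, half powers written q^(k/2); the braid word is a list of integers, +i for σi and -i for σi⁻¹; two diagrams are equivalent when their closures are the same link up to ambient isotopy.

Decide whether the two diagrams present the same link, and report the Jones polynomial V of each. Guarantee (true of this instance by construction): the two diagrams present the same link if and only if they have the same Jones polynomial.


equivalent: yes
V(D1) = -q^-10 + q^-9 - q^-8 + q^-7 - q^-6 + q^-5 + q^-3  (w -8, c 14, <D> = A^-12 + A^-4 - 1 + A^4 - A^8 + A^12 - A^16)
D2 (bracket A^-12 + A^-4 - 1 + A^4 - A^8 + A^12 - A^16; 12 crossings at w = -8): V = -q^-10 + q^-9 - q^-8 + q^-7 - q^-6 + q^-5 + q^-3
why: one V(q) for all 2 diagrams — one class (guaranteed)


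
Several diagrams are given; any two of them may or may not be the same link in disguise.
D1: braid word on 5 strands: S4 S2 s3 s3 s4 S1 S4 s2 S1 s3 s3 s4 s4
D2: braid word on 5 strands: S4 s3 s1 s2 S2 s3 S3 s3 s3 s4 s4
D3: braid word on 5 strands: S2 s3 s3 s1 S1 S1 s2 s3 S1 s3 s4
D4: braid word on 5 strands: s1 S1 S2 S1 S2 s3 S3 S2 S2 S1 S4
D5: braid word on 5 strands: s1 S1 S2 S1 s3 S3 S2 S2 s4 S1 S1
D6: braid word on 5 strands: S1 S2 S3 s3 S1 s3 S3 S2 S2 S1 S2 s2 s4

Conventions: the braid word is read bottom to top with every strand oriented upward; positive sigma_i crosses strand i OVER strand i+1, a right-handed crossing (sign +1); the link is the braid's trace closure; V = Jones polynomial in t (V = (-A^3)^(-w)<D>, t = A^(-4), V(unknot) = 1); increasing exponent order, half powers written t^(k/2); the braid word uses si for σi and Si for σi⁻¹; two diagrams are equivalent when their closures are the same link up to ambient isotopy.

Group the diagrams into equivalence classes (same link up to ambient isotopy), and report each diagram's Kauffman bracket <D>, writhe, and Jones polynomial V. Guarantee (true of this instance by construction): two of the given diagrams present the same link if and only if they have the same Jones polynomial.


equivalence classes: {D1, D3} | {D2} | {D4, D5, D6}
D1 (bracket A^-9 + A^-1 - A^3 + A^7; 13 crossings at w = +3): V = -t^(1/2) + t^(3/2) - t^(5/2) - t^(9/2)
D2 (bracket -A^-3 + A^5 + A^9 + A^13; 11 crossings at w = +5): V = -t^(1/2) - t^(3/2) - t^(5/2) + t^(9/2)
V(D3) = -t^(1/2) + t^(3/2) - t^(5/2) - t^(9/2)  [11 crossings, <D> = A^-9 + A^-1 - A^3 + A^7, w = +3]
D4 (bracket A^-15 + A^-11 + A^-7 - A^9; 11 crossings at w = -7): V = t^(-15/2) - t^(-7/2) - t^(-5/2) - t^(-3/2)
V(D5) = t^(-15/2) - t^(-7/2) - t^(-5/2) - t^(-3/2)  [11 crossings, <D> = A^-9 + A^-5 + A^-1 - A^15, w = -5]
D6 (bracket A^-9 + A^-5 + A^-1 - A^15; 13 crossings at w = -5): V = t^(-15/2) - t^(-7/2) - t^(-5/2) - t^(-3/2)
key observation: 3 classes among 6 diagrams; unequal V(t) rules out equality


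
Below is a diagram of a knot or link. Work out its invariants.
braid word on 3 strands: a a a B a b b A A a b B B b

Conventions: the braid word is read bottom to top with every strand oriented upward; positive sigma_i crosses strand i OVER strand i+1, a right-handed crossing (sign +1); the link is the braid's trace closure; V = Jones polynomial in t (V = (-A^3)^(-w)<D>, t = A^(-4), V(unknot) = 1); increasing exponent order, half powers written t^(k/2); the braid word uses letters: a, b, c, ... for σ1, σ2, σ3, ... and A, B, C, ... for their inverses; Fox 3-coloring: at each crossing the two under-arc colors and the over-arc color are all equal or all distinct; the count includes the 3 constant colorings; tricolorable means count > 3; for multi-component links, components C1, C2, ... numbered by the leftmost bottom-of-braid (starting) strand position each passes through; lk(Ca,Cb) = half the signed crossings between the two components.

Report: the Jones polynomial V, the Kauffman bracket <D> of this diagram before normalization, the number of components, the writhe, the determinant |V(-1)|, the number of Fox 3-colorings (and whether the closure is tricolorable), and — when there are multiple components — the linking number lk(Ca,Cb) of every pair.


Jones polynomial: V(t) = t - t^2 + 2t^3 - t^4 + t^5 - t^6
<D> = -A^-12 + A^-8 - A^-4 + 2 - A^4 + A^8; writhe +4
components 1, writhe +4 (14 crossings)
3-colorings: 3 of 3^14, det 7 — not tricolorable
note: w = +4 shifts under R1 moves; the (-A^3)^(-4) factor cancels that in V


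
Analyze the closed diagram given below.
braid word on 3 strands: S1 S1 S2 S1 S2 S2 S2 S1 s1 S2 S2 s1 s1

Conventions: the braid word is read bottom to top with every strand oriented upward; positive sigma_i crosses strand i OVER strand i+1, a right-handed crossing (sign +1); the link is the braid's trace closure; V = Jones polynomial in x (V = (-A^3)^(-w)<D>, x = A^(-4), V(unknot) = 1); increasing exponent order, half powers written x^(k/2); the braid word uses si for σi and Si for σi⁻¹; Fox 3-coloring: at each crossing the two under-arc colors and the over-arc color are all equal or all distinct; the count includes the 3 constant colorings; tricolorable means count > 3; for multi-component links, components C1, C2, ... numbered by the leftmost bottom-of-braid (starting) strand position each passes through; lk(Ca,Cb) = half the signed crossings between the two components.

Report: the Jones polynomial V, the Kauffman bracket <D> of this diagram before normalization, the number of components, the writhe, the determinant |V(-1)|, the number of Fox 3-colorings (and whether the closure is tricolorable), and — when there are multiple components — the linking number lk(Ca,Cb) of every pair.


V = -x^(-17/2) + x^(-15/2) - x^(-13/2) + x^(-11/2) - x^(-9/2) - x^(-5/2)
<D> = A^-11 + A^-3 - A + A^5 - A^9 + A^13 (w = -7)
2 components over 13 crossings, w = -7
lk(C1,C2): -3
9 Fox colorings among 3^13, |V(-1)| = 6: tricolorable
why: inverse pairs cancel, leaving σ1⁻¹ σ1⁻¹ σ2⁻¹ σ1⁻¹ σ2⁻¹ σ2⁻¹ σ2⁻¹ σ2⁻¹ σ2⁻¹ σ1 σ1


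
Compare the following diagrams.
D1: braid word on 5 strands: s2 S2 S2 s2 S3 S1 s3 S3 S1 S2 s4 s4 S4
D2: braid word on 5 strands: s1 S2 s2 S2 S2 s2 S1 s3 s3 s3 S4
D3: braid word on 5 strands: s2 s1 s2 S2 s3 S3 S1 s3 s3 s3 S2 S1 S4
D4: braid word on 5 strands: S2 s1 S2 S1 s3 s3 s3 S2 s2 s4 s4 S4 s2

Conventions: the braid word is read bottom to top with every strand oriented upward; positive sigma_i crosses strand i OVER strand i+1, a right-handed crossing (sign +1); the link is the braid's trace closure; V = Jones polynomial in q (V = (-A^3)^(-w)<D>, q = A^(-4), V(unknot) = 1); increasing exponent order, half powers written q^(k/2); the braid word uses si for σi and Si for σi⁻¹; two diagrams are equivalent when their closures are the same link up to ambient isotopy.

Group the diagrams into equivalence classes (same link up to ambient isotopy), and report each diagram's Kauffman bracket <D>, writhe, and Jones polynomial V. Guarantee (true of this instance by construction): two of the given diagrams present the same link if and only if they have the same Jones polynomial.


classes: {D1} | {D2, D3, D4}
V(D1) = -q^(-5/2) - q^(-1/2)  [13 crossings, <D> = A^-7 + A, w = -3]
V(D2) = -q^(1/2) - q^(3/2) - q^(5/2) + q^(9/2)  [11 crossings, <D> = -A^-15 + A^-7 + A^-3 + A, w = +1]
V(D3) = -q^(1/2) - q^(3/2) - q^(5/2) + q^(9/2)  [13 crossings, <D> = -A^-15 + A^-7 + A^-3 + A, w = +1]
V(D4) = -q^(1/2) - q^(3/2) - q^(5/2) + q^(9/2)  [13 crossings, <D> = -A^-9 + A^-1 + A^3 + A^7, w = +3]
note: 2 values of V(q) split the 4 diagrams


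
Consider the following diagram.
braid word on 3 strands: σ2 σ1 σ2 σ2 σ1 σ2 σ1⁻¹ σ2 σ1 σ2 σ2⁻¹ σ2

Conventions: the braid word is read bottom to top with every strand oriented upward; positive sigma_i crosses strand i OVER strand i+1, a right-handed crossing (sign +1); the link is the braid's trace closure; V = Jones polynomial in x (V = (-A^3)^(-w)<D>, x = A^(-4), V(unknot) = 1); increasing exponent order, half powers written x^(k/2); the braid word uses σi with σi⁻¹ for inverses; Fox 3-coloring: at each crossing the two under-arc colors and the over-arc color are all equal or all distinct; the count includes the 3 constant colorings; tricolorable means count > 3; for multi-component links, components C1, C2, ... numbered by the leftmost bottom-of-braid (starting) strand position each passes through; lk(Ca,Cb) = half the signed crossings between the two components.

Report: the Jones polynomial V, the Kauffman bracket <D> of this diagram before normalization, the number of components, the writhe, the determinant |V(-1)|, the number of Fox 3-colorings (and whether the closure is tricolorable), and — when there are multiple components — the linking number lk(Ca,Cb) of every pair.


Jones polynomial: V(x) = x^3 + x^5 - x^8
<D> = -A^-8 + A^4 + A^12; writhe +8
components 1, writhe +8 (12 crossings)
3-colorings: 9 of 3^12, det 3 — tricolorable
note: w = +8 (over 12 crossings) is diagram-only; (-A^3)^(-8) removes it from V


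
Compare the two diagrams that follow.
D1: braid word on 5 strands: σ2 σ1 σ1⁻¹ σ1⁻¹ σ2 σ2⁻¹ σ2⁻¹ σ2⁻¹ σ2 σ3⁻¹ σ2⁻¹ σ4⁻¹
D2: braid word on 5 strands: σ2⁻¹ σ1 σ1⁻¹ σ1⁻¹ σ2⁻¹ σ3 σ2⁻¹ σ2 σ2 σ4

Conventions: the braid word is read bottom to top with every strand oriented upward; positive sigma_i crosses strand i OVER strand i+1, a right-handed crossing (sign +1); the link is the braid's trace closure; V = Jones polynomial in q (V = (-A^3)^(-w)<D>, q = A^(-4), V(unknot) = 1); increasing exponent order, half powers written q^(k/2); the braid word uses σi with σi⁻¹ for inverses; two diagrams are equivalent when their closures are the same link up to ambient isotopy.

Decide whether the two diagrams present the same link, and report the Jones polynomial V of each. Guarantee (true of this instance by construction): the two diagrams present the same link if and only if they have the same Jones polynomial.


equivalent: yes
V(D1) = 1  (w -4, c 12, <D> = A^-12)
D2 (bracket 1; 10 crossings at w = 0): V = 1
why: all 2 diagrams share one V(q), hence one class


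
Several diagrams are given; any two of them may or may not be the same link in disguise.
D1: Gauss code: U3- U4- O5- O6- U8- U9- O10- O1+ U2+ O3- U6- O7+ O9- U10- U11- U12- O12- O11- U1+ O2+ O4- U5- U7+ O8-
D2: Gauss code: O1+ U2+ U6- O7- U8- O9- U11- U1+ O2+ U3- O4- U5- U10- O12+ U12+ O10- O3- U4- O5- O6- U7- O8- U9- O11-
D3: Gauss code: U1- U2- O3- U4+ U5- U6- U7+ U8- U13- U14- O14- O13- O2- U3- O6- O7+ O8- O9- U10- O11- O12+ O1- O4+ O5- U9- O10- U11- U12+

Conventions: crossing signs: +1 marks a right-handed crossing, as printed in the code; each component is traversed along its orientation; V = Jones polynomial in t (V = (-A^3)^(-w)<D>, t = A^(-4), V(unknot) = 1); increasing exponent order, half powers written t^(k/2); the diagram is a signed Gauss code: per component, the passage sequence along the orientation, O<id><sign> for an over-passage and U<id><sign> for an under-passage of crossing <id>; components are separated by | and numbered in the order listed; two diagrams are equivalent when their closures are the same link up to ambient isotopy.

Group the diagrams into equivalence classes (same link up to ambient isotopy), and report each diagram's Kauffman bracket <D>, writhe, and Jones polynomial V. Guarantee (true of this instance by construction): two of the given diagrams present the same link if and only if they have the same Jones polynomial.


equivalence classes: {D1} | {D2, D3}
D1 (bracket A^-14 - A^-10 + 2A^-6 - A^-2 + A^2 - A^6; 12 crossings at w = -6): V = -t^-6 + t^-5 - t^-4 + 2t^-3 - t^-2 + t^-1
V(D2) = t^-8 - 2t^-7 + t^-6 - 2t^-5 + 2t^-4 + t^-2  [12 crossings, <D> = A^-10 + 2A^-2 - 2A^2 + A^6 - 2A^10 + A^14, w = -6]
V(D3) = t^-8 - 2t^-7 + t^-6 - 2t^-5 + 2t^-4 + t^-2  (w -8, c 14, <D> = A^-16 + 2A^-8 - 2A^-4 + 1 - 2A^4 + A^8)
observation: 2 classes among 3 diagrams; unequal V(t) rules out equality


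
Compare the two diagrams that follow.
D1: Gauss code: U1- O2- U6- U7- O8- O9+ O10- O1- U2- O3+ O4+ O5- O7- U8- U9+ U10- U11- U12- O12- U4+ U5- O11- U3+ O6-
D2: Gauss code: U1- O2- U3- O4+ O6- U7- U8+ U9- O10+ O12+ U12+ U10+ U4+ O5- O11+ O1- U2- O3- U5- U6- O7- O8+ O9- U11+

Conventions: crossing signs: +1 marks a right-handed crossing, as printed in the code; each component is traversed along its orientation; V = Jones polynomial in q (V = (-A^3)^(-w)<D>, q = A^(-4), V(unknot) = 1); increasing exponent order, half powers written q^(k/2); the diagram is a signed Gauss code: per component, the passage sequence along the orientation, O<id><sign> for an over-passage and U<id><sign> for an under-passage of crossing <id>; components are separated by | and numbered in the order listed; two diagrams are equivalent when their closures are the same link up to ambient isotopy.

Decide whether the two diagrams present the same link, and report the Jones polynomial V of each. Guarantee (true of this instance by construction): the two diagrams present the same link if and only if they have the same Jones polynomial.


equivalent: yes
V(D1) = -q^-6 + q^-5 - q^-4 + 2q^-3 - q^-2 + q^-1  (w -6, c 12, <D> = A^-14 - A^-10 + 2A^-6 - A^-2 + A^2 - A^6)
V(D2) = -q^-6 + q^-5 - q^-4 + 2q^-3 - q^-2 + q^-1  [12 crossings, <D> = A^-2 - A^2 + 2A^6 - A^10 + A^14 - A^18, w = -2]
key observation: all 2 diagrams share one V(q), hence one class


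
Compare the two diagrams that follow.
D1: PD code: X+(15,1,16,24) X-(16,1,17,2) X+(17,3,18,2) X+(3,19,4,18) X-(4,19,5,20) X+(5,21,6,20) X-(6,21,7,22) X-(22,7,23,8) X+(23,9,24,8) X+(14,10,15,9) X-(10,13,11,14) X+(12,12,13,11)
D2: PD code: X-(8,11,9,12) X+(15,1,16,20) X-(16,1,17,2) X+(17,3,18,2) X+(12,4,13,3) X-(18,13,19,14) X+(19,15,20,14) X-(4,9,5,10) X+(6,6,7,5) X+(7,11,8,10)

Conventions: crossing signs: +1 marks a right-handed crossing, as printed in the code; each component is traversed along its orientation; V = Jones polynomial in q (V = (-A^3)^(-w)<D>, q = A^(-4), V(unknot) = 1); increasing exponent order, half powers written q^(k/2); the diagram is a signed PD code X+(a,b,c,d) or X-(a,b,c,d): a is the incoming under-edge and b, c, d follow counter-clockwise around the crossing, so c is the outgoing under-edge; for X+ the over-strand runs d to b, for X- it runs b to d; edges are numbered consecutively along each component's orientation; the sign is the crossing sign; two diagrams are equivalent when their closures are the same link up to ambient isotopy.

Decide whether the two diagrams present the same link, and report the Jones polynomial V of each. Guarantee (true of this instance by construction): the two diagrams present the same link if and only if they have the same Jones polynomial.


same link: yes
V(D1) = 1  [12 crossings, <D> = A^6, w = +2]
V(D2) = 1  [10 crossings, <D> = A^6, w = +2]
insight: from 12 to 10 crossings by R-moves: one link, two diagrams


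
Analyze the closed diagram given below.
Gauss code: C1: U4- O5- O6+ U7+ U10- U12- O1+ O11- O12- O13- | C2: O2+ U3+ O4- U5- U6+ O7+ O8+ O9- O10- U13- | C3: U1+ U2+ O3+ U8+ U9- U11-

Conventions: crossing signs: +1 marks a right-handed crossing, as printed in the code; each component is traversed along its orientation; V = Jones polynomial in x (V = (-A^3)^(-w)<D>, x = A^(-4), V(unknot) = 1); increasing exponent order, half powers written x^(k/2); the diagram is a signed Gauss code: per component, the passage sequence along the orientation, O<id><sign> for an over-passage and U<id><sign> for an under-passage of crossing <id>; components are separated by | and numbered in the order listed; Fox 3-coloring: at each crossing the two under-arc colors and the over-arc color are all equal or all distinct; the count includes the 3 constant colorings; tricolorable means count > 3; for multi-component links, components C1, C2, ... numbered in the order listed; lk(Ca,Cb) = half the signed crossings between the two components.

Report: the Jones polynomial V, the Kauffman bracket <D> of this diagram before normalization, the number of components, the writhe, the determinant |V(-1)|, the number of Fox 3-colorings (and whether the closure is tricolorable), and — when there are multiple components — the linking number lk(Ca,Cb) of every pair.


V(x) = x^-2 + 2 + x^2
bracket: -A^-11 - 2A^-3 - A^5, w = -1
3 components, writhe -1, over 13 crossings
lk(C1,C2) = -1
linking number lk(C1,C3) = 0
lk(C2,C3): +1
det 4, colorings 3 of 3^13 — not tricolorable
observation: det 4 = |V(-1)|; not divisible by 3, so not tricolorable
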